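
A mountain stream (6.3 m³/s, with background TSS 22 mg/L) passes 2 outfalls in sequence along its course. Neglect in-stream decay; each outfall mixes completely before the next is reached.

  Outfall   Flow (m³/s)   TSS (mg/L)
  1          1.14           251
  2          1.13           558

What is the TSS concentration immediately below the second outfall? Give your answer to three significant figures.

123 mg/L

After outfall 1: Q = 6.300 + 1.140 = 7.440 m³/s; C = (6.300·22.00 + 1.140·251.0)/7.440 = 57.09 mg/L.
After outfall 2: Q = 7.440 + 1.130 = 8.570 m³/s; C = (7.440·57.09 + 1.130·558.0)/8.570 = 123.1 mg/L.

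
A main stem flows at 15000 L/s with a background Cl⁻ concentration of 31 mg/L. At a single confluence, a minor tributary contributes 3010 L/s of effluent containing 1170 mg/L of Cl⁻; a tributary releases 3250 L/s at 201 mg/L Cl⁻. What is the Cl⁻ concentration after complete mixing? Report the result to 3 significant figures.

218 mg/L

Mass balance: C = (15000·31.00 + 3010·1170 + 3250·201.0) / 21260 = 4640000/21260 = 218.2 mg/L.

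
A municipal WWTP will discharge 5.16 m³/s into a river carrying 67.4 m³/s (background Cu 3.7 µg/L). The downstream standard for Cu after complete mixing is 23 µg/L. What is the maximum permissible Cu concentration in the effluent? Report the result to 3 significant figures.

At the limit, (Qr·Cr + Qe·Cₑ)/(Qr + Qe) = 23:
Cₑ = (72.56·23 − 67.40·3.700) / 5.160 = 275.1 µg/L.

275 µg/L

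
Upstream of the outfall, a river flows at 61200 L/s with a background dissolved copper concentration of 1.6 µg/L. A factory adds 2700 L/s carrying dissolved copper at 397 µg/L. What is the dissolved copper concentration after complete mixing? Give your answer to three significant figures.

18.3 µg/L

Mass balance: C = (61200·1.600 + 2700·397.0) / 63900 = 1170000/63900 = 18.31 µg/L.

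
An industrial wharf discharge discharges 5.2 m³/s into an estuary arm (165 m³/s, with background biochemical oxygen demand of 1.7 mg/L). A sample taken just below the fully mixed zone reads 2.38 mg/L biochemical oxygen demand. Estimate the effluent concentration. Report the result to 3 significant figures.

Mass balance: 165.0·1.700 + 5.200·Cₑ = 170.2·2.380
→ Cₑ = (170.2·2.380 − 165.0·1.700) / 5.200 = 23.96 mg/L.

24.0 mg/L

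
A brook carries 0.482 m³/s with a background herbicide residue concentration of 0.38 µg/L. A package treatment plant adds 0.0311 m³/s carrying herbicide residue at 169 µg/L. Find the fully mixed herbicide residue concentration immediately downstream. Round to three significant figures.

Flow-weighted average: C = (0.4820·0.3800 + 0.03110·169.0) / 0.5131 = 5.439/0.5131 = 10.60 µg/L.

10.6 µg/L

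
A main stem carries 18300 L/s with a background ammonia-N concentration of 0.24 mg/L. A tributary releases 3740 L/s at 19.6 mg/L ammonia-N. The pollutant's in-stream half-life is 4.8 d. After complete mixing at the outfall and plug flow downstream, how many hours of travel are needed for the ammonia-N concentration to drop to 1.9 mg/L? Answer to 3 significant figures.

After mixing, C = (18300·0.2400 + 3740·19.60) / 22040 = 77700/22040 = 3.525 mg/L.
Half-life 4.8 d → k = ln 2 / 4.8 = 0.1444 d⁻¹.
3.525·exp(−k·t) = 1.9 → t = ln(3.525/1.9)/k = 369800 s = 102.7 h.

103 h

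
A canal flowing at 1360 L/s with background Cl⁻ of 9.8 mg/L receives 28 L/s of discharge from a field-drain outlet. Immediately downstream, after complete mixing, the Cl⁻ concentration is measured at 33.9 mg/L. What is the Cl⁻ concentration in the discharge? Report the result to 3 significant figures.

1200 mg/L

Mass balance: 1360·9.800 + 28.00·Cₑ = 1388·33.90
→ Cₑ = (1388·33.90 − 1360·9.800) / 28.00 = 1204 mg/L.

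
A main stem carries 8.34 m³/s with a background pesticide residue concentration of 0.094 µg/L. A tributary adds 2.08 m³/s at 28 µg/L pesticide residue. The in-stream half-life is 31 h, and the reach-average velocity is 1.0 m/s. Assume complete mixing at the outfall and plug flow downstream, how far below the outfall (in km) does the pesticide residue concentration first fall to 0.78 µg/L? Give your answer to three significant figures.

319 km

Mixed concentration C = ΣQC/ΣQ = (8.340·0.09400 + 2.080·28.00) / 10.42 = 59.02/10.42 = 5.664 µg/L.
Half-life 31 h → k = ln 2 / 31 = 0.02236 h⁻¹ = 0.5366 d⁻¹.
Set 5.664·exp(−k·t) = 0.78 → t = ln(5.664/0.78)/k = 319200 s = 88.67 h.
Distance = v·t = 1.0·319200 = 319200 m = 319.2 km.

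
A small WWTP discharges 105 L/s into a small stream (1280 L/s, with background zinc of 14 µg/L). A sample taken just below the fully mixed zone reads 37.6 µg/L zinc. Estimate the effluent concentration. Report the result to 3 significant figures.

325 µg/L

Mass balance: 1280·14.00 + 105.0·Cₑ = 1385·37.60
→ Cₑ = (1385·37.60 − 1280·14.00) / 105.0 = 325.3 µg/L.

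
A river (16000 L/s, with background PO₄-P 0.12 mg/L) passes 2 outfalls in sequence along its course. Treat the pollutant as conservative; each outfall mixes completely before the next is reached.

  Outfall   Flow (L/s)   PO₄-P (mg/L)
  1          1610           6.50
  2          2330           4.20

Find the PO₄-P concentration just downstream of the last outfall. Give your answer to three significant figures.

Below outfall 1: Q → 17610 L/s, C = (16000·0.1200 + 1610·6.500)/17610 = 0.7033 mg/L.
Below outfall 2: Q → 19940 L/s, C = (17610·0.7033 + 2330·4.200)/19940 = 1.112 mg/L.

1.11 mg/L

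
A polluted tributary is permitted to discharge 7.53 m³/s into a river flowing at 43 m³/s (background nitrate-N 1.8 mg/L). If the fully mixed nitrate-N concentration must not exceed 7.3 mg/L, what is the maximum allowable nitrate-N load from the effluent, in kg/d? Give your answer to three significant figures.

25200 kg/d

Mass balance at the limit: 43.00·1.800 + 7.530·Cₑ = 50.53·7.3 → Cₑ = 38.71 mg/L.
Load = 7.530 m³/s × 38.71 g/m³ × 86 400 s/d = 25180 kg/d.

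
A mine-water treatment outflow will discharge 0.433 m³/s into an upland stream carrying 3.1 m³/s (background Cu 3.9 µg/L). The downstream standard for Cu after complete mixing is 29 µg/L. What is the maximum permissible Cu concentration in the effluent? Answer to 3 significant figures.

At the limit, (Qr·Cr + Qe·Cₑ)/(Qr + Qe) = 29:
Cₑ = (3.533·29 − 3.100·3.900) / 0.4330 = 208.7 µg/L.

209 µg/L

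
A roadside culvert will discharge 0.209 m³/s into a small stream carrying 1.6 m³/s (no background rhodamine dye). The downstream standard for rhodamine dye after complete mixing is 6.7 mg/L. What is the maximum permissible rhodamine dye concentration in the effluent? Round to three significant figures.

58.0 mg/L

At the limit, (Qr·Cr + Qe·Cₑ)/(Qr + Qe) = 6.7:
Cₑ = (1.809·6.7 − 1.600·0) / 0.2090 = 57.99 mg/L.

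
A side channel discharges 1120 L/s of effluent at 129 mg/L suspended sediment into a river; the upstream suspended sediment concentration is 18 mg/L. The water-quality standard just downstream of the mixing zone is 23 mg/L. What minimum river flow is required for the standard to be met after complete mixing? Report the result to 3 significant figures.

Set C_mix = 23: (Q·18.00 + 1120·129.0) / (Q + 1120) = 23
→ Q = 1120·(129.0 − 23)/(23 − 18.00) = 23740 L/s.

23700 L/s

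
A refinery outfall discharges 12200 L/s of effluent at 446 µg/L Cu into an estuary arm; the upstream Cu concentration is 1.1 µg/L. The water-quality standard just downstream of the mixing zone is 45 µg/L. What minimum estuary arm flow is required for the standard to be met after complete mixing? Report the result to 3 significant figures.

Set C_mix = 45: (Q·1.100 + 12200·446.0) / (Q + 12200) = 45
→ Q = 12200·(446.0 − 45)/(45 − 1.100) = 111400 L/s.

111000 L/s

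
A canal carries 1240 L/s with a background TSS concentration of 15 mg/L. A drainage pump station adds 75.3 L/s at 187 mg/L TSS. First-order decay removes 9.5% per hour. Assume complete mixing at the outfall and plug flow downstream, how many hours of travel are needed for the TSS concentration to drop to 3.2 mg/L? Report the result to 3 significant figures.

Mass balance: C = (1240·15.00 + 75.30·187.0) / 1315 = 32680/1315 = 24.85 mg/L.
9.5%/h lost → k = −ln(1 − 0.095) = 0.09982 h⁻¹.
24.85·exp(−k·t) = 3.2 → t = ln(24.85/3.2)/k = 73920 s = 20.53 h.

20.5 h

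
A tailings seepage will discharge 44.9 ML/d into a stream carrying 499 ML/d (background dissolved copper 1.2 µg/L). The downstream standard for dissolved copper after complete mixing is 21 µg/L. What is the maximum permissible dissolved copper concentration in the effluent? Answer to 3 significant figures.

At the limit, (Qr·Cr + Qe·Cₑ)/(Qr + Qe) = 21:
Cₑ = (543.9·21 − 499.0·1.200) / 44.90 = 241.0 µg/L.

241 µg/L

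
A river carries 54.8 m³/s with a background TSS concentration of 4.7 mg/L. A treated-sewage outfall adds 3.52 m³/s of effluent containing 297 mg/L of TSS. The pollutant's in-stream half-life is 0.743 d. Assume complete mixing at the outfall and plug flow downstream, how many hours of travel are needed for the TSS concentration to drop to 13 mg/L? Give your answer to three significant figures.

Flow-weighted average: C = (54.80·4.700 + 3.520·297.0) / 58.32 = 1303/58.32 = 22.34 mg/L.
Half-life 0.743 d → k = ln 2 / 0.743 = 0.9329 d⁻¹.
22.34·exp(−k·t) = 13 → t = ln(22.34/13)/k = 50150 s = 13.93 h.

13.9 h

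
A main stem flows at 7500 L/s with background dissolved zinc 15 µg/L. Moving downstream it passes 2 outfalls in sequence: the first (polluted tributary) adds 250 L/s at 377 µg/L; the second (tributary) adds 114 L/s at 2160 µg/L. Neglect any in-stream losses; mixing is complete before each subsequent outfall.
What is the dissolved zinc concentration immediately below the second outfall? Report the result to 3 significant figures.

After outfall 1: Q = 7500 + 250.0 = 7750 L/s; C = (7500·15.00 + 250.0·377.0)/7750 = 26.68 µg/L.
After outfall 2: Q = 7750 + 114.0 = 7864 L/s; C = (7750·26.68 + 114.0·2160)/7864 = 57.60 µg/L.

57.6 µg/L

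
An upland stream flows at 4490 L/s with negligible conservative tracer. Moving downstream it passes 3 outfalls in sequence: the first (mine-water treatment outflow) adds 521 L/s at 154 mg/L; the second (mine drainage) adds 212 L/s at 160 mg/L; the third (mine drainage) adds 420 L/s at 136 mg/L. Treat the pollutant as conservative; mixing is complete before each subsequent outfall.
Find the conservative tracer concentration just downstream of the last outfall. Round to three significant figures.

Below outfall 1: Q → 5011 L/s, C = (4490·0 + 521.0·154.0)/5011 = 16.01 mg/L.
Below outfall 2: Q → 5223 L/s, C = (5011·16.01 + 212.0·160.0)/5223 = 21.86 mg/L.
Below outfall 3: Q → 5643 L/s, C = (5223·21.86 + 420.0·136.0)/5643 = 30.35 mg/L.

30.4 mg/L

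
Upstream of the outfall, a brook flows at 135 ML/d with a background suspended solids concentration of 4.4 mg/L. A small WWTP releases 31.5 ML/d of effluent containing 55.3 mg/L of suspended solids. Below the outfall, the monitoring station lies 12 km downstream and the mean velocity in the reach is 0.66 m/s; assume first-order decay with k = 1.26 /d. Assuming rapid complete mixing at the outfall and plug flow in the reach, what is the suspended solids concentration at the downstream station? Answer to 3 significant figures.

10.8 mg/L

Mass balance: C = (135.0·4.400 + 31.50·55.30) / 166.5 = 2336/166.5 = 14.03 mg/L.
Travel time t = 12·1000 / 0.66 = 18180 s = 5.051 h.
Applying C = C₀e^(−kt): 14.03 × 0.7671 = 10.76 mg/L.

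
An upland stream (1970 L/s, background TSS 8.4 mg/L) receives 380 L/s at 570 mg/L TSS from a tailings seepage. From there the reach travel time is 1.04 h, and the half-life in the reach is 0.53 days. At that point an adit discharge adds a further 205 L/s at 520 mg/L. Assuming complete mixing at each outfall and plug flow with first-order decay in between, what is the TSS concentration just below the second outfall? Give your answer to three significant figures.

Conservation of mass: C = (1970·8.400 + 380.0·570.0) / 2350 = 233100/2350 = 99.21 mg/L; combined flow 2350 L/s.
Half-life 0.53 d → k = ln 2 / 0.53 = 1.308 d⁻¹.
First-order decay: C = 99.21·exp(−k·t) = 99.21·0.9449 = 93.75 mg/L.
At the second outfall, C = (2350·93.75 + 205.0·520.0) / (2350 + 205.0) = 127.9 mg/L.

128 mg/L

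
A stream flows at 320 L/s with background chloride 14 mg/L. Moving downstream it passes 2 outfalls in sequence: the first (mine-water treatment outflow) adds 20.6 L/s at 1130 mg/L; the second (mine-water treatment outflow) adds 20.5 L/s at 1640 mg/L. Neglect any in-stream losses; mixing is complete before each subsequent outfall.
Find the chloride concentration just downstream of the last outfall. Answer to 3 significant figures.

170 mg/L

After outfall 1: Q = 320.0 + 20.60 = 340.6 L/s; C = (320.0·14.00 + 20.60·1130)/340.6 = 81.50 mg/L.
After outfall 2: Q = 340.6 + 20.50 = 361.1 L/s; C = (340.6·81.50 + 20.50·1640)/361.1 = 170.0 mg/L.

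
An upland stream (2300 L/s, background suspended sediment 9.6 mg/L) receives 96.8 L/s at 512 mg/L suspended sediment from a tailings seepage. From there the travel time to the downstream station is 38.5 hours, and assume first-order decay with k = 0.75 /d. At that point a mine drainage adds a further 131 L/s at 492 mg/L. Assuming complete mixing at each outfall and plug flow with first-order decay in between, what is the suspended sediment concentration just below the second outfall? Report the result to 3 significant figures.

After mixing, C = (2300·9.600 + 96.80·512.0) / 2397 = 71640/2397 = 29.89 mg/L; combined flow 2397 L/s.
First-order decay: C = 29.89·exp(−k·t) = 29.89·0.3003 = 8.975 mg/L.
Second outfall: C = (2397·8.975 + 131.0·492.0)/2528 = 34.01 mg/L.

34.0 mg/L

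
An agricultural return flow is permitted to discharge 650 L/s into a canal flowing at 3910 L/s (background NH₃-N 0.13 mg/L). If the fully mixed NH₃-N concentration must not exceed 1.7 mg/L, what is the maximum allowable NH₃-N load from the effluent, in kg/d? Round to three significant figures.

626 kg/d

Mass balance at the limit: 3910·0.1300 + 650.0·Cₑ = 4560·1.7 → Cₑ = 11.14 mg/L.
650.0 L/s = 0.6500 m³/s. Load = 0.6500 m³/s × 11.14 g/m³ × 86 400 s/d = 625.9 kg/d.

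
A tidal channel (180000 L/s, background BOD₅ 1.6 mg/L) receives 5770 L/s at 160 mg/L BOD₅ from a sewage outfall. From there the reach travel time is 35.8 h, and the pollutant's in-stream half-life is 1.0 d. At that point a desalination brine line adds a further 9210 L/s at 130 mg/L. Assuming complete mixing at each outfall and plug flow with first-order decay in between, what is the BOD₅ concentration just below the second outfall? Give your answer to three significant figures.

8.35 mg/L

Flow-weighted average: C = (180000·1.600 + 5770·160.0) / 185800 = 1211000/185800 = 6.520 mg/L; combined flow 185800 L/s.
Half-life 1.0 d → k = ln 2 / 1.0 = 0.6931 d⁻¹.
Decay over the reach: 6.520·exp(−kt) = 6.520·0.3556 = 2.318 mg/L.
At the second outfall, C = (185800·2.318 + 9210·130.0) / (185800 + 9210) = 8.350 mg/L.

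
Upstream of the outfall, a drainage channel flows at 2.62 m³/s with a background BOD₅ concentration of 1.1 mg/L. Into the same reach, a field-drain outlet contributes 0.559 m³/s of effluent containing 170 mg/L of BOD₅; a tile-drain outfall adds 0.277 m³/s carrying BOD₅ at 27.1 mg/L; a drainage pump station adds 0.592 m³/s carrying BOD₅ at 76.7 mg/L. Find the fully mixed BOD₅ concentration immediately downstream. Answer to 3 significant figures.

Mixed concentration C = ΣQC/ΣQ = (2.620·1.100 + 0.5590·170.0 + 0.2770·27.10 + 0.5920·76.70) / 4.048 = 150.8/4.048 = 37.26 mg/L.

37.3 mg/L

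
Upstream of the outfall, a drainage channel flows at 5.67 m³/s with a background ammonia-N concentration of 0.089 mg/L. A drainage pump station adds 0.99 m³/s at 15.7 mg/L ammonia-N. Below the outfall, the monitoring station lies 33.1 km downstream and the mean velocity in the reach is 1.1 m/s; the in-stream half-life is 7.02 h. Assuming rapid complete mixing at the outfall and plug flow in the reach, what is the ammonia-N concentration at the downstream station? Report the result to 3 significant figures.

1.06 mg/L

Mixed concentration C = ΣQC/ΣQ = (5.670·0.08900 + 0.9900·15.70) / 6.660 = 16.05/6.660 = 2.410 mg/L.
Travel time t = 33.1·1000 / 1.1 = 30090 s = 8.359 h.
Half-life 7.02 h → k = ln 2 / 7.02 = 0.09874 h⁻¹ = 2.370 d⁻¹.
Applying C = C₀e^(−kt): 2.410 × 0.4381 = 1.056 mg/L.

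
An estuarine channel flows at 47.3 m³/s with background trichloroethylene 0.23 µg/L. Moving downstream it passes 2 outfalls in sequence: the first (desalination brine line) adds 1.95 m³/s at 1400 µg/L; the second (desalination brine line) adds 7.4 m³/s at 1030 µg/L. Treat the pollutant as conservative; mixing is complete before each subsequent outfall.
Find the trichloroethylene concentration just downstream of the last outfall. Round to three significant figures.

183 µg/L

Below outfall 1: Q → 49.25 m³/s, C = (47.30·0.2300 + 1.950·1400)/49.25 = 55.65 µg/L.
Below outfall 2: Q → 56.65 m³/s, C = (49.25·55.65 + 7.400·1030)/56.65 = 182.9 µg/L.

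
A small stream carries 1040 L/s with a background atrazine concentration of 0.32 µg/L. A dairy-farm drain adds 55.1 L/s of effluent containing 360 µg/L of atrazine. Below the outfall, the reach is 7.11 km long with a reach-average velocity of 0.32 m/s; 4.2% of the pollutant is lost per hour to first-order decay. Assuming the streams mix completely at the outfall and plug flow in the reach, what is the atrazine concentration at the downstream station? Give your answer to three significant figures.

14.1 µg/L

After mixing, C = (1040·0.3200 + 55.10·360.0) / 1095 = 20170/1095 = 18.42 µg/L.
Travel time t = 7.11·1000 / 0.32 = 22220 s = 6.172 h.
4.2%/h lost → k = −ln(1 − 0.042) = 0.04291 h⁻¹.
Decay over the reach: 18.42·exp(−kt) = 18.42·0.7673 = 14.13 µg/L.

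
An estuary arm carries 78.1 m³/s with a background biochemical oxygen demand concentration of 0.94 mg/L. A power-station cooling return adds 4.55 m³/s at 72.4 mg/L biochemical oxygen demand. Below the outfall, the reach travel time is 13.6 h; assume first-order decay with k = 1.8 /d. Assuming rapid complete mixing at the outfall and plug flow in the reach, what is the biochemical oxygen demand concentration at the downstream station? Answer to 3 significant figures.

Mixed concentration C = ΣQC/ΣQ = (78.10·0.9400 + 4.550·72.40) / 82.65 = 402.8/82.65 = 4.874 mg/L.
Decay over the reach: 4.874·exp(−kt) = 4.874·0.3606 = 1.758 mg/L.

1.76 mg/L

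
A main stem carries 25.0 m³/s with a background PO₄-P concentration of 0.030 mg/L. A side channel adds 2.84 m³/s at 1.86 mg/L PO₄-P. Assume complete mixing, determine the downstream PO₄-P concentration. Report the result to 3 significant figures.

Conservation of mass: C = (25.00·0.03000 + 2.840·1.860) / 27.84 = 6.032/27.84 = 0.2167 mg/L.

0.217 mg/L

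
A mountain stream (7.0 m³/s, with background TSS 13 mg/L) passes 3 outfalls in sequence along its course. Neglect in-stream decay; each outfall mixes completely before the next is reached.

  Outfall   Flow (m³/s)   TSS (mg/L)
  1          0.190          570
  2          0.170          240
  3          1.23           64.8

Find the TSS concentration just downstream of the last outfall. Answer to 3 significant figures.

37.2 mg/L

After outfall 1: Q = 7.000 + 0.1900 = 7.190 m³/s; C = (7.000·13.00 + 0.1900·570.0)/7.190 = 27.72 mg/L.
After outfall 2: Q = 7.190 + 0.1700 = 7.360 m³/s; C = (7.190·27.72 + 0.1700·240.0)/7.360 = 32.62 mg/L.
After outfall 3: Q = 7.360 + 1.230 = 8.590 m³/s; C = (7.360·32.62 + 1.230·64.80)/8.590 = 37.23 mg/L.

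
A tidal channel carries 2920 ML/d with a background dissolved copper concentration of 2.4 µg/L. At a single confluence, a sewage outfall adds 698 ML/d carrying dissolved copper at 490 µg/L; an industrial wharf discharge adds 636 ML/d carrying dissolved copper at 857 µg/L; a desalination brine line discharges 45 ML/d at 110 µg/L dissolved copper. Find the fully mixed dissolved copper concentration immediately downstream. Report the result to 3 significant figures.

209 µg/L

After mixing, C = (2920·2.400 + 698.0·490.0 + 636.0·857.0 + 45.00·110.0) / 4299 = 899000/4299 = 209.1 µg/L.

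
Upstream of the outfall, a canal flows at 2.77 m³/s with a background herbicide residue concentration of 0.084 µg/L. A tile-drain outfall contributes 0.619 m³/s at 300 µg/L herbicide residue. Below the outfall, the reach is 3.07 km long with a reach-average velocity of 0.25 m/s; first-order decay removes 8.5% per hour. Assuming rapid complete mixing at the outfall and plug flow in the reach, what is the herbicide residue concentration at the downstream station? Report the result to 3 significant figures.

Mixed concentration C = ΣQC/ΣQ = (2.770·0.08400 + 0.6190·300.0) / 3.389 = 185.9/3.389 = 54.86 µg/L.
Travel time t = 3.07·1000 / 0.25 = 12280 s = 3.411 h.
8.5%/h lost → k = −ln(1 − 0.085) = 0.08883 h⁻¹.
Decay over the reach: 54.86·exp(−kt) = 54.86·0.7386 = 40.52 µg/L.

40.5 µg/L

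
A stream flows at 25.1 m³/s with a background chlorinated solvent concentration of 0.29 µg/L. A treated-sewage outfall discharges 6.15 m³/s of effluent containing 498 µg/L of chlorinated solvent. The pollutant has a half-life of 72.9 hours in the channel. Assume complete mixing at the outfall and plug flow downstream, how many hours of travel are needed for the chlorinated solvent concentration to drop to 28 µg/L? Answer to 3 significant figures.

132 h

After mixing, C = (25.10·0.2900 + 6.150·498.0) / 31.25 = 3070/31.25 = 98.24 µg/L.
Half-life 72.9 h → k = ln 2 / 72.9 = 0.009508 h⁻¹ = 0.2282 d⁻¹.
98.24·exp(−k·t) = 28 → t = ln(98.24/28)/k = 475200 s = 132.0 h.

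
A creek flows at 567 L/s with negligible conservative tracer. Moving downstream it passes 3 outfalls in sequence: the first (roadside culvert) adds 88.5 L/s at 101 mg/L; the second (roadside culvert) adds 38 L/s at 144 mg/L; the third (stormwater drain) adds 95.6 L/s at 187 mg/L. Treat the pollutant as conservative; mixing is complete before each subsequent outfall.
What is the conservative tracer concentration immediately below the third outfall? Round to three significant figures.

Below outfall 1: Q → 655.5 L/s, C = (567.0·0 + 88.50·101.0)/655.5 = 13.64 mg/L.
Below outfall 2: Q → 693.5 L/s, C = (655.5·13.64 + 38.00·144.0)/693.5 = 20.78 mg/L.
Below outfall 3: Q → 789.1 L/s, C = (693.5·20.78 + 95.60·187.0)/789.1 = 40.92 mg/L.

40.9 mg/L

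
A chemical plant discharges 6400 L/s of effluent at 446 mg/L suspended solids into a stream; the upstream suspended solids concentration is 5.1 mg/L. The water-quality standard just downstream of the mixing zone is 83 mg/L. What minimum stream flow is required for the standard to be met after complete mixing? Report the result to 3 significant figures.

Set C_mix = 83: (Q·5.100 + 6400·446.0) / (Q + 6400) = 83
→ Q = 6400·(446.0 − 83)/(83 − 5.100) = 29820 L/s.

29800 L/s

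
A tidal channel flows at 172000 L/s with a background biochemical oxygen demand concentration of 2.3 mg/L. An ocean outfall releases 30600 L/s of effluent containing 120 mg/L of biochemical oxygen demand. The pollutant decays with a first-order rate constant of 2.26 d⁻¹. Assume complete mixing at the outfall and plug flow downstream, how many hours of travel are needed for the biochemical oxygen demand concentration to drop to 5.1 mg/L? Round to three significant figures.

14.6 h

Mass balance: C = (172000·2.300 + 30600·120.0) / 202600 = 4068000/202600 = 20.08 mg/L.
20.08·exp(−k·t) = 5.1 → t = ln(20.08/5.1)/k = 52390 s = 14.55 h.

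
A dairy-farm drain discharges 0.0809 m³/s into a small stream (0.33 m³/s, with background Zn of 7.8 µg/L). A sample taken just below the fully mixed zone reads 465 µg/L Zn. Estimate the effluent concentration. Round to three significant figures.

Mass balance: 0.3300·7.800 + 0.08090·Cₑ = 0.4109·465.0
→ Cₑ = (0.4109·465.0 − 0.3300·7.800) / 0.08090 = 2330 µg/L.

2330 µg/L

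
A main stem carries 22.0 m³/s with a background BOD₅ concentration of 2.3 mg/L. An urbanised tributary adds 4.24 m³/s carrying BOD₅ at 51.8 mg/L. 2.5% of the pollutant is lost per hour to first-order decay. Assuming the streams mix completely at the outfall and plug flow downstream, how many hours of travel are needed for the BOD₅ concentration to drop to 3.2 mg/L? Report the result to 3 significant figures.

46.2 h

Conservation of mass: C = (22.00·2.300 + 4.240·51.80) / 26.24 = 270.2/26.24 = 10.30 mg/L.
2.5%/h lost → k = −ln(1 − 0.025) = 0.02532 h⁻¹.
10.30·exp(−k·t) = 3.2 → t = ln(10.30/3.2)/k = 166200 s = 46.17 h.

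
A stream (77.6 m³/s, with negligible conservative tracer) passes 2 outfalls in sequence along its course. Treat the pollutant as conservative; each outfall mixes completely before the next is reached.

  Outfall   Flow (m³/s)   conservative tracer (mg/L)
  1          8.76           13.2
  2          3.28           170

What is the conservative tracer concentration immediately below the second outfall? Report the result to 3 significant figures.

Outfall 1: combined Q = 86.36 m³/s; C = (77.60·0 + 8.760·13.20)/86.36 = 1.339 mg/L.
Outfall 2: combined Q = 89.64 m³/s; C = (86.36·1.339 + 3.280·170.0)/89.64 = 7.510 mg/L.

7.51 mg/L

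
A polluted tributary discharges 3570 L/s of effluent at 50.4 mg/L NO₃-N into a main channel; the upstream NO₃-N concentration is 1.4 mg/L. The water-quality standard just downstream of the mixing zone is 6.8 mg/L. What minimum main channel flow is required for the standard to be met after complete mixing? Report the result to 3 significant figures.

Set C_mix = 6.8: (Q·1.400 + 3570·50.40) / (Q + 3570) = 6.8
→ Q = 3570·(50.40 − 6.8)/(6.8 − 1.400) = 28820 L/s.

28800 L/s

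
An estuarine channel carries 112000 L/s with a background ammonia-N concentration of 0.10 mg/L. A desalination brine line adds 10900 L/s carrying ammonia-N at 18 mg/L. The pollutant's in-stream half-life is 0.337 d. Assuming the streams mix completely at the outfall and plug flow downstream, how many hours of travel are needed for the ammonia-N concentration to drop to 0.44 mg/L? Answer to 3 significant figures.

15.7 h

Conservation of mass: C = (112000·0.1000 + 10900·18.00) / 122900 = 207400/122900 = 1.688 mg/L.
Half-life 0.337 d → k = ln 2 / 0.337 = 2.057 d⁻¹.
1.688·exp(−k·t) = 0.44 → t = ln(1.688/0.44)/k = 56470 s = 15.69 h.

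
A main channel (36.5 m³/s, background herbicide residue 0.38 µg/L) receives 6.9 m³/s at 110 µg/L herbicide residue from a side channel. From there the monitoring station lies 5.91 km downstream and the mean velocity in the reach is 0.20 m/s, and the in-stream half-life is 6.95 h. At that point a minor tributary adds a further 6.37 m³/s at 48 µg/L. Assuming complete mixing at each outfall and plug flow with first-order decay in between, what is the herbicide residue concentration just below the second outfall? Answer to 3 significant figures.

Flow-weighted average: C = (36.50·0.3800 + 6.900·110.0) / 43.40 = 772.9/43.40 = 17.81 µg/L; combined flow 43.40 m³/s.
Travel time t = 5.91·1000 / 0.20 = 29550 s = 8.208 h.
Half-life 6.95 h → k = ln 2 / 6.95 = 0.09973 h⁻¹ = 2.394 d⁻¹.
Applying C = C₀e^(−kt): 17.81 × 0.4410 = 7.854 µg/L.
At the second outfall, C = (43.40·7.854 + 6.370·48.00) / (43.40 + 6.370) = 12.99 µg/L.

13.0 µg/L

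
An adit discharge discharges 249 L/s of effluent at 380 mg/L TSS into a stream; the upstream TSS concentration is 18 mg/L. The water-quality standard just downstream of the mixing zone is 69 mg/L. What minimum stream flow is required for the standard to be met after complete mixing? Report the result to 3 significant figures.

Set C_mix = 69: (Q·18.00 + 249.0·380.0) / (Q + 249.0) = 69
→ Q = 249.0·(380.0 − 69)/(69 − 18.00) = 1518 L/s.

1520 L/s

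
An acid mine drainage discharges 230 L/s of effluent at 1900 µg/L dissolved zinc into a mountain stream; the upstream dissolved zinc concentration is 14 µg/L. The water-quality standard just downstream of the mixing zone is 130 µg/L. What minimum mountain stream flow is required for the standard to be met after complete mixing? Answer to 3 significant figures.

3510 L/s

Set C_mix = 130: (Q·14.00 + 230.0·1900) / (Q + 230.0) = 130
→ Q = 230.0·(1900 − 130)/(130 − 14.00) = 3509 L/s.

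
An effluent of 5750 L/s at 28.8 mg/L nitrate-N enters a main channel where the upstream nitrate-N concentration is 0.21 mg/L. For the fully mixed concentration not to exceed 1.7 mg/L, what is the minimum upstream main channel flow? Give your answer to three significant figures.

Set C_mix = 1.7: (Q·0.2100 + 5750·28.80) / (Q + 5750) = 1.7
→ Q = 5750·(28.80 − 1.7)/(1.7 − 0.2100) = 104600 L/s.

105000 L/s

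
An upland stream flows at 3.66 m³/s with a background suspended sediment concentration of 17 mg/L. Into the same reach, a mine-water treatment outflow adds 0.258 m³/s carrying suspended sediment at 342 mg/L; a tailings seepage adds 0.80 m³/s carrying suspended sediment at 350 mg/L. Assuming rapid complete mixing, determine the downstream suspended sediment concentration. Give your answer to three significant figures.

Mixed concentration C = ΣQC/ΣQ = (3.660·17.00 + 0.2580·342.0 + 0.8000·350.0) / 4.718 = 430.5/4.718 = 91.24 mg/L.

91.2 mg/L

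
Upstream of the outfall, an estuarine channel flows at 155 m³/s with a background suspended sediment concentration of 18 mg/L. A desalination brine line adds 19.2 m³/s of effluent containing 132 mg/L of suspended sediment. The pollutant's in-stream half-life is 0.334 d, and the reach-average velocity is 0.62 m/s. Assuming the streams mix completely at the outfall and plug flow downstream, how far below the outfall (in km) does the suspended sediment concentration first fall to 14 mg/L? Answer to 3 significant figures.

Mass balance: C = (155.0·18.00 + 19.20·132.0) / 174.2 = 5324/174.2 = 30.56 mg/L.
Half-life 0.334 d → k = ln 2 / 0.334 = 2.075 d⁻¹.
Set 30.56·exp(−k·t) = 14 → t = ln(30.56/14)/k = 32510 s = 9.030 h.
Distance = v·t = 0.62·32510 = 20150 m = 20.15 km.

20.2 km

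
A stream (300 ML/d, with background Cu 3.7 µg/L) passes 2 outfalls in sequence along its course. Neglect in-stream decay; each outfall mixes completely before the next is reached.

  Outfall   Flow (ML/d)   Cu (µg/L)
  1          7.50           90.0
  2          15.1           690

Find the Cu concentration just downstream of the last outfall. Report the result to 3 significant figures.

37.8 µg/L

After outfall 1: Q = 300.0 + 7.500 = 307.5 ML/d; C = (300.0·3.700 + 7.500·90.00)/307.5 = 5.805 µg/L.
After outfall 2: Q = 307.5 + 15.10 = 322.6 ML/d; C = (307.5·5.805 + 15.10·690.0)/322.6 = 37.83 µg/L.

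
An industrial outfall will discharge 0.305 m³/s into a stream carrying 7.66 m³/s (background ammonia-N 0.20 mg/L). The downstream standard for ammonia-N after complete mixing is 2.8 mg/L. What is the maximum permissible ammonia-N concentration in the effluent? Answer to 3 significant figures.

At the limit, (Qr·Cr + Qe·Cₑ)/(Qr + Qe) = 2.8:
Cₑ = (7.965·2.8 − 7.660·0.2000) / 0.3050 = 68.10 mg/L.

68.1 mg/L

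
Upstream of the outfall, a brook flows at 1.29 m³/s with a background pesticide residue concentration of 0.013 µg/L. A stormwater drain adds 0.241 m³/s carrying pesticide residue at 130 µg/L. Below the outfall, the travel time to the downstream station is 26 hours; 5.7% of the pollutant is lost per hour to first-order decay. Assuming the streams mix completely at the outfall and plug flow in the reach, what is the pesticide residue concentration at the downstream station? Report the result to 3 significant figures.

4.45 µg/L

Flow-weighted average: C = (1.290·0.01300 + 0.2410·130.0) / 1.531 = 31.35/1.531 = 20.47 µg/L.
5.7%/h lost → k = −ln(1 − 0.057) = 0.05869 h⁻¹.
After decay, C = 20.47 × e^(−kt) = 20.47 × 0.2174 = 4.452 µg/L.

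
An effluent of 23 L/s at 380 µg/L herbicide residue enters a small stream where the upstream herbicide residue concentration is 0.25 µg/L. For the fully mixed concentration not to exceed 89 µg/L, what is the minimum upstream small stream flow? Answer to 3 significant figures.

Set C_mix = 89: (Q·0.2500 + 23.00·380.0) / (Q + 23.00) = 89
→ Q = 23.00·(380.0 − 89)/(89 − 0.2500) = 75.41 L/s.

75.4 L/s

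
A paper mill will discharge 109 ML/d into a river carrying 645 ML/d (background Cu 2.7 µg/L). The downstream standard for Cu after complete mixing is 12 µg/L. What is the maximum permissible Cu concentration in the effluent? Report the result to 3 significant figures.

At the limit, (Qr·Cr + Qe·Cₑ)/(Qr + Qe) = 12:
Cₑ = (754.0·12 − 645.0·2.700) / 109.0 = 67.03 µg/L.

67.0 µg/L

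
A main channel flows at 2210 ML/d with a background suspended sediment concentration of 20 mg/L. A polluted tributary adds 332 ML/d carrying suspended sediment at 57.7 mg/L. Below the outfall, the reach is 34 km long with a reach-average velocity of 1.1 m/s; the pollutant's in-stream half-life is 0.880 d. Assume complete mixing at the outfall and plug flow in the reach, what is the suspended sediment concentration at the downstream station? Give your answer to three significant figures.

18.8 mg/L

Flow-weighted average: C = (2210·20.00 + 332.0·57.70) / 2542 = 63360/2542 = 24.92 mg/L.
Travel time t = 34·1000 / 1.1 = 30910 s = 8.586 h.
Half-life 0.880 d → k = ln 2 / 0.880 = 0.7877 d⁻¹.
Applying C = C₀e^(−kt): 24.92 × 0.7544 = 18.80 mg/L.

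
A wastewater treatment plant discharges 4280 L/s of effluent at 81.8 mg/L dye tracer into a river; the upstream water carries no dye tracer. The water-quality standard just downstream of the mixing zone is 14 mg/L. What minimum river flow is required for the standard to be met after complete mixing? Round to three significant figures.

Set C_mix = 14: (Q·0 + 4280·81.80) / (Q + 4280) = 14
→ Q = 4280·(81.80 − 14)/(14 − 0) = 20730 L/s.

20700 L/s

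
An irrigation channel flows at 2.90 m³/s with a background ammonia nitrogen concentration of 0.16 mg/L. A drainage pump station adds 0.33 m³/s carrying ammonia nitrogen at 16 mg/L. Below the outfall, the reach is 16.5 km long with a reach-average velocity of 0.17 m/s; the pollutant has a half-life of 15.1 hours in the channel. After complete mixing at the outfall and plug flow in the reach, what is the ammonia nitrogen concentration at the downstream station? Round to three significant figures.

0.516 mg/L

Flow-weighted average: C = (2.900·0.1600 + 0.3300·16.00) / 3.230 = 5.744/3.230 = 1.778 mg/L.
Travel time t = 16.5·1000 / 0.17 = 97060 s = 26.96 h.
Half-life 15.1 h → k = ln 2 / 15.1 = 0.04590 h⁻¹ = 1.102 d⁻¹.
Applying C = C₀e^(−kt): 1.778 × 0.2901 = 0.5159 mg/L.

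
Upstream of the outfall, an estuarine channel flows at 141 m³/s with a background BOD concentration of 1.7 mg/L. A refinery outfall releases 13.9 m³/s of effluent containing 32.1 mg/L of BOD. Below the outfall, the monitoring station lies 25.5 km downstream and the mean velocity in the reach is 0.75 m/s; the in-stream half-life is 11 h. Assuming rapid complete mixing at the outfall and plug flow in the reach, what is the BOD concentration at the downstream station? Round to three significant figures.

2.44 mg/L

Conservation of mass: C = (141.0·1.700 + 13.90·32.10) / 154.9 = 685.9/154.9 = 4.428 mg/L.
Travel time t = 25.5·1000 / 0.75 = 34000 s = 9.444 h.
Half-life 11 h → k = ln 2 / 11 = 0.06301 h⁻¹ = 1.512 d⁻¹.
Applying C = C₀e^(−kt): 4.428 × 0.5515 = 2.442 mg/L.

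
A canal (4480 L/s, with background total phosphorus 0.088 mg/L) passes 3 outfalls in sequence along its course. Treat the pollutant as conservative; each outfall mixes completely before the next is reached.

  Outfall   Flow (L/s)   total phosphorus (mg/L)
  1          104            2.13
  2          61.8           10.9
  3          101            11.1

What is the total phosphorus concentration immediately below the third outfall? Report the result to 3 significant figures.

Outfall 1: combined Q = 4584 L/s; C = (4480·0.08800 + 104.0·2.130)/4584 = 0.1343 mg/L.
Outfall 2: combined Q = 4646 L/s; C = (4584·0.1343 + 61.80·10.90)/4646 = 0.2775 mg/L.
Outfall 3: combined Q = 4747 L/s; C = (4646·0.2775 + 101.0·11.10)/4747 = 0.5078 mg/L.

0.508 mg/L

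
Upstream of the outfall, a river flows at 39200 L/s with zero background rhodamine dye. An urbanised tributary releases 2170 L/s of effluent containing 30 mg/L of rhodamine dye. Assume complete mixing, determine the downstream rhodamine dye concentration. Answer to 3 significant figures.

1.57 mg/L

Mixed concentration C = ΣQC/ΣQ = (39200·0 + 2170·30.00) / 41370 = 65100/41370 = 1.574 mg/L.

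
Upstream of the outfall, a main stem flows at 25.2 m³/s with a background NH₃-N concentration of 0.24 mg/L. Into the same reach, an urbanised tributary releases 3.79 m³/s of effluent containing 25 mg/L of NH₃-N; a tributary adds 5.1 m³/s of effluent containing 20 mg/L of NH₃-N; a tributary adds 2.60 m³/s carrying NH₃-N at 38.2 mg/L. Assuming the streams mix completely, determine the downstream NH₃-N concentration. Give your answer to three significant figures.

Mixed concentration C = ΣQC/ΣQ = (25.20·0.2400 + 3.790·25.00 + 5.100·20.00 + 2.600·38.20) / 36.69 = 302.1/36.69 = 8.234 mg/L.

8.23 mg/L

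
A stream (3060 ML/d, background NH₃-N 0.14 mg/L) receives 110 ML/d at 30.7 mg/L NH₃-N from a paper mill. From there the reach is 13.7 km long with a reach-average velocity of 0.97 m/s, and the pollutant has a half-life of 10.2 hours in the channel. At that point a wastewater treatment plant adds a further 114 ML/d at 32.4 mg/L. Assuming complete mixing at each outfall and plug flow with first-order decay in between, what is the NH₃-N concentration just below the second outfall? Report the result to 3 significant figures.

After mixing, C = (3060·0.1400 + 110.0·30.70) / 3170 = 3805/3170 = 1.200 mg/L; combined flow 3170 ML/d.
Travel time t = 13.7·1000 / 0.97 = 14120 s = 3.923 h.
Half-life 10.2 h → k = ln 2 / 10.2 = 0.06796 h⁻¹ = 1.631 d⁻¹.
After decay, C = 1.200 × e^(−kt) = 1.200 × 0.7660 = 0.9195 mg/L.
At the second outfall, C = (3170·0.9195 + 114.0·32.40) / (3170 + 114.0) = 2.012 mg/L.

2.01 mg/L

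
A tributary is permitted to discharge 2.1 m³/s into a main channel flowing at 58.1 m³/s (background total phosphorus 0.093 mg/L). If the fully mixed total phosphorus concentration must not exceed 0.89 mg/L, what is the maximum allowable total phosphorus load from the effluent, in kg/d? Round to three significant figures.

Mass balance at the limit: 58.10·0.09300 + 2.100·Cₑ = 60.20·0.89 → Cₑ = 22.94 mg/L.
Load = 2.100 m³/s × 22.94 g/m³ × 86 400 s/d = 4162 kg/d.

4160 kg/d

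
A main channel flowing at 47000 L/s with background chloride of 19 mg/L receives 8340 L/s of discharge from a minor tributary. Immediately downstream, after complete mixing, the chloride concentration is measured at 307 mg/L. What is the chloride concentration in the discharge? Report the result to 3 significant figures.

1930 mg/L

Mass balance: 47000·19.00 + 8340·Cₑ = 55340·307.0
→ Cₑ = (55340·307.0 − 47000·19.00) / 8340 = 1930 mg/L.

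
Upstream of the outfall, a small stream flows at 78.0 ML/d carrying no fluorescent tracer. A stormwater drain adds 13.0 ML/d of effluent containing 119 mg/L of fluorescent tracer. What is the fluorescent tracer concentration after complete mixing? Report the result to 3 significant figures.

17.0 mg/L

Conservation of mass: C = (78.00·0 + 13.00·119.0) / 91.00 = 1547/91.00 = 17.00 mg/L.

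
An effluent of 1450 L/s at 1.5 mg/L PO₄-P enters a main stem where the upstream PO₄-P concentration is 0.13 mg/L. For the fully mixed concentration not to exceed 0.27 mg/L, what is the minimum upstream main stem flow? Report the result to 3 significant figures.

12700 L/s

Set C_mix = 0.27: (Q·0.1300 + 1450·1.500) / (Q + 1450) = 0.27
→ Q = 1450·(1.500 − 0.27)/(0.27 − 0.1300) = 12740 L/s.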